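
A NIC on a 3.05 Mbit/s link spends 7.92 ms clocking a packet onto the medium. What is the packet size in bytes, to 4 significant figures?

L = R × t_tx = 3050000 b/s × 0.00792 s = 24156 bits.
In bytes: 24156 / 8 = 3020 bytes.

3020 bytes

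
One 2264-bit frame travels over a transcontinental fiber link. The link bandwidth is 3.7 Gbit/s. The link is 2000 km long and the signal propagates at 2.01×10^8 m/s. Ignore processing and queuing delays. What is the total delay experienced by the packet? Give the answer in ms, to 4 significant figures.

Transmission delay = L/R = 2264 / 3700000000 = 0.000611892 ms.
Propagation delay = d/s = 2000000 m / 2.01e+08 m/s = 9.95025 ms.
Total = 9.951 ms.

9.951 ms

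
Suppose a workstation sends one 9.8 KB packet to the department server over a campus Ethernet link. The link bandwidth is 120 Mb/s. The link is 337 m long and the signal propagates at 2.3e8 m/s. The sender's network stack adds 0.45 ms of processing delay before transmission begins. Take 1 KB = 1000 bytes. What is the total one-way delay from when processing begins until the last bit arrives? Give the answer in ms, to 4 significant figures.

L = 78400 bits.
Transmission delay = L/R = 78400 / 120000000 = 0.653333 ms.
Propagation delay = d/s = 337 m / 2.3e+08 m/s = 0.00146522 ms.
Plus processing delay 0.45 ms = 0.45 ms.
Total = 1.105 ms.

1.105 ms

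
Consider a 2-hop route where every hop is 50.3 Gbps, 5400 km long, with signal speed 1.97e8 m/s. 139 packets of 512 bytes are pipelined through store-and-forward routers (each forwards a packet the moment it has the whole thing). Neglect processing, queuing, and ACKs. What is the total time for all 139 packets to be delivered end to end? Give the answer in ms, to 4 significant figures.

Per-hop transmission t_tx = L/R = 4096/50300000000 = 8.14314e-05 ms.
Per-hop propagation t_prop = 5400000/197000000 = 27.4112 ms.
Pipeline fill: first packet needs 2·t_tx to clear all hops; remaining 138 packets each add one t_tx.
Total = (2+139-1)·t_tx + 2·t_prop = 140·8.14314e-05 + 2·27.4112 = 54.83 ms.

54.83 ms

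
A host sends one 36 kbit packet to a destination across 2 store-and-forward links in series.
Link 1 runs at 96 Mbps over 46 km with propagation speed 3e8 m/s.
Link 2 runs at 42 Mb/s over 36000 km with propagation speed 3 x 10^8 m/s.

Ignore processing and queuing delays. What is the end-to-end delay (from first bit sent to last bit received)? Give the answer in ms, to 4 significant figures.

L = 36000 bits.
Transmission delays (L/R per hop): 0.375, 0.857143 ms; sum = 1.23214 ms.
Propagation delays (d/s per hop): 0.153333, 120 ms; sum = 120.153 ms.
End-to-end = 121.4 ms.

121.4 ms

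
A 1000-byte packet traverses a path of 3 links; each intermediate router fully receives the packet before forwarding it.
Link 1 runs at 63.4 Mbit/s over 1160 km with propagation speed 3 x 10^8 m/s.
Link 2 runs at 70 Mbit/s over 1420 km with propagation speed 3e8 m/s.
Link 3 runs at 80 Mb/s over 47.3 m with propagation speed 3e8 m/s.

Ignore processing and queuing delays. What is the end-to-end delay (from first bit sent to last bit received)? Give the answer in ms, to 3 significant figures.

L = 1000 × 8 = 8000 bits.
Transmission delays (L/R per hop): 0.126183, 0.114286, 0.1 ms; sum = 0.340469 ms.
Propagation delays (d/s per hop): 3.86667, 4.73333, 0.000157667 ms; sum = 8.60016 ms.
End-to-end = 8.94 ms.

8.94 ms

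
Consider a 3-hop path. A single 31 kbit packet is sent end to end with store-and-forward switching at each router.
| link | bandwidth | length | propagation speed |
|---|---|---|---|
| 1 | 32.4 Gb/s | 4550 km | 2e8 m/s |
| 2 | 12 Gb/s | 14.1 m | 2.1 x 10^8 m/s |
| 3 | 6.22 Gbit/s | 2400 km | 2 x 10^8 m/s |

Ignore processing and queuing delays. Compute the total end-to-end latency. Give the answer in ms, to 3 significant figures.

L = 31000 bits.
Transmission delays (L/R per hop): 0.00095679, 0.00258333, 0.00498392 ms; sum = 0.00852405 ms.
Propagation delays (d/s per hop): 22.75, 6.71429e-05, 12 ms; sum = 34.7501 ms.
End-to-end = 34.8 ms.

34.8 ms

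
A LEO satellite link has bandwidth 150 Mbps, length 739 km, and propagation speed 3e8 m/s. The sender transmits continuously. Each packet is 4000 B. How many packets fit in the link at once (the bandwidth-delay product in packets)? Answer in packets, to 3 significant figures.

11.5 packets

Propagation delay = 739000 / 300000000 = 0.00246333 s.
BDP = R × t_prop = 150000000 × 0.00246333 = 369500 bits.
In packets of 32000 bits: 11.5 packets.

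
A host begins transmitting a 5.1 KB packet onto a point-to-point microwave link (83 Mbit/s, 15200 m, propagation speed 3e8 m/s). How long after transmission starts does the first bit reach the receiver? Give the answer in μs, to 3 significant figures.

50.7 μs

First bit experiences only propagation delay: d/s = 15200/300000000 = 50.7 μs.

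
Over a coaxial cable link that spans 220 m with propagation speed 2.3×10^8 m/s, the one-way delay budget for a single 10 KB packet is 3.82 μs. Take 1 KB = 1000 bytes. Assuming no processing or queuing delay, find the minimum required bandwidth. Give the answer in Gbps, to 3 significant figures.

27.9 Gbps

L = 80000 bits.
Propagation delay = 220 / 2.3e+08 = 0.956522 μs.
Transmission budget = 3.82 − 0.956522 = 2.86348 μs.
R ≥ L / t_tx = 80000 bits / 2.86348e-06 s = 27.9 Gbps.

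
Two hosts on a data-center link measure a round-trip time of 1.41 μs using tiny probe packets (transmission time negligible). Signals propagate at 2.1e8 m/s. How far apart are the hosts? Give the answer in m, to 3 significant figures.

One-way propagation = RTT/2 = 0.705 μs.
d = s × t = 210000000 × 7.05e-07 = 148 m.

148 m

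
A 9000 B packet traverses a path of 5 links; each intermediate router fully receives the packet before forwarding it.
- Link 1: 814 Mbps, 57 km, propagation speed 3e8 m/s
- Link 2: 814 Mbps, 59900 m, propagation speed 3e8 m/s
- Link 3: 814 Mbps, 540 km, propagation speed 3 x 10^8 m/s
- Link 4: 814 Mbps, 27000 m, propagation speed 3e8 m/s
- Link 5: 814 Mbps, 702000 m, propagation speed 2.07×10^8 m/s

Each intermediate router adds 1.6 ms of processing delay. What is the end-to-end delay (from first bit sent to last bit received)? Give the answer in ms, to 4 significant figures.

L = 9000 × 8 = 72000 bits.
Transmission delay per hop = L/R = 72000/814000000 = 0.0884521 ms; 5 hops → 0.44226 ms.
Propagation delays (d/s per hop): 0.19, 0.199667, 1.8, 0.09, 3.3913 ms; sum = 5.67097 ms.
Processing at 4 router(s): 4 × 1.6 ms = 6.4 ms.
End-to-end = 12.51 ms.

12.51 ms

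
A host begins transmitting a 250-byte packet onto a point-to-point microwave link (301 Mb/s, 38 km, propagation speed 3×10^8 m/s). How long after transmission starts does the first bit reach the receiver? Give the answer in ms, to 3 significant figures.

0.127 ms

First bit experiences only propagation delay: d/s = 38000/300000000 = 0.127 ms.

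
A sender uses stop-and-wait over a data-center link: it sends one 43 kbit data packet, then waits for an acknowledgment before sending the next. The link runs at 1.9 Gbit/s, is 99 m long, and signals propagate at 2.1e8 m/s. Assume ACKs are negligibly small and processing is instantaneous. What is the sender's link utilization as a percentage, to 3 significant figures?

t_tx = L/R = 43000/1900000000 = 2.26316e-05 s.
t_prop = 99/210000000 = 4.71429e-07 s; RTT = 9.42857e-07 s.
Cycle = t_tx + RTT = 2.35744e-05 s.
Utilization = t_tx / cycle = 2.26316e-05/2.35744e-05 = 96.0 %.

96.0 %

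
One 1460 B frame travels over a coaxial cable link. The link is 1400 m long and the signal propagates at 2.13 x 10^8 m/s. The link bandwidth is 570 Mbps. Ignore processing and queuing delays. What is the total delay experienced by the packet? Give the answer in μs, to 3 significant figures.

27.1 μs

L = 1460 × 8 = 11680 bits.
Transmission delay = L/R = 11680 / 570000000 = 20.4912 μs.
Propagation delay = d/s = 1400 m / 213000000 m/s = 6.57277 μs.
Total = 27.1 μs.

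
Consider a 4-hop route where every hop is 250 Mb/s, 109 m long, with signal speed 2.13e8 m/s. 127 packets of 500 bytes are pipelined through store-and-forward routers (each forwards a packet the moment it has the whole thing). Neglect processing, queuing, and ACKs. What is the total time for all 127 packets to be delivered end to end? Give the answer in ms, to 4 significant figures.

2.082 ms

Per-hop transmission t_tx = L/R = 4000/250000000 = 0.016 ms.
Per-hop propagation t_prop = 109/213000000 = 0.000511737 ms.
Pipeline fill: first packet needs 4·t_tx to clear all hops; remaining 126 packets each add one t_tx.
Total = (4+127-1)·t_tx + 4·t_prop = 130·0.016 + 4·0.000511737 = 2.082 ms.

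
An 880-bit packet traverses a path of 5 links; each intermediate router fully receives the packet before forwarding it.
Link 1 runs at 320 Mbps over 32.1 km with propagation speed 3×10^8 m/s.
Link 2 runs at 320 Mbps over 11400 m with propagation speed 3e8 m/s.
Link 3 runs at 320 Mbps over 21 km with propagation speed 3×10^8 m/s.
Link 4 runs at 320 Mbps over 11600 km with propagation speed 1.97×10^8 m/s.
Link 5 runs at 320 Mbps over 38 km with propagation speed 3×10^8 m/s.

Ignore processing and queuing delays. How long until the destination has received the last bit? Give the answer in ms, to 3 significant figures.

Transmission delay per hop = L/R = 880/320000000 = 0.00275 ms; 5 hops → 0.01375 ms.
Propagation delays (d/s per hop): 0.107, 0.038, 0.07, 58.8832, 0.126667 ms; sum = 59.2249 ms.
End-to-end = 59.2 ms.

59.2 ms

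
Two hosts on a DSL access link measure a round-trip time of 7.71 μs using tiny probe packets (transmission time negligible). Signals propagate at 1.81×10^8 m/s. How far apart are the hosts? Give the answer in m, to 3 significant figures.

One-way propagation = RTT/2 = 3.855 μs.
d = s × t = 181000000 × 3.855e-06 = 698 m.

698 m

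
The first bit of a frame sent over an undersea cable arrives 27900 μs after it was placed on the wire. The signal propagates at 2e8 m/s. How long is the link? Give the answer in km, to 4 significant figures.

d = s × t_prop = 200000000 × 0.0279 = 5580 km.

5580 km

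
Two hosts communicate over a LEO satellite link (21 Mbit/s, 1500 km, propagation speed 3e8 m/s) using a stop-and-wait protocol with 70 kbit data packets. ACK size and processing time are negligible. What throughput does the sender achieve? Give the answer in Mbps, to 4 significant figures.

5.250 Mbps

t_tx = L/R = 70000/21000000 = 0.00333333 s.
t_prop = 1500000/300000000 = 0.005 s; RTT = 0.01 s.
Cycle = t_tx + RTT = 0.0133333 s.
Throughput = L / cycle = 70000 / 0.0133333 = 5.250 Mbps.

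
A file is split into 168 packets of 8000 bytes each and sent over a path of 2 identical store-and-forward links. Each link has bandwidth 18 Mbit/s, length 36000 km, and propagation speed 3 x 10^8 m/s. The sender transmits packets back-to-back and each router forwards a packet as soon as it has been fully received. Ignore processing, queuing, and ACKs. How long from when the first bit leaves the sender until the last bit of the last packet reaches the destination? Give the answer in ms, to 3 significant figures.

841 ms

Per-hop transmission t_tx = L/R = 64000/18000000 = 3.55556 ms.
Per-hop propagation t_prop = 36000000/300000000 = 120 ms.
Pipeline fill: first packet needs 2·t_tx to clear all hops; remaining 167 packets each add one t_tx.
Total = (2+168-1)·t_tx + 2·t_prop = 169·3.55556 + 2·120 = 841 ms.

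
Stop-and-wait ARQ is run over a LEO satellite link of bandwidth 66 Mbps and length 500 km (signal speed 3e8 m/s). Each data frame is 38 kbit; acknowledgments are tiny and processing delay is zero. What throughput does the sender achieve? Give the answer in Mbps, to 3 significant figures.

9.72 Mbps

t_tx = L/R = 38000/66000000 = 0.000575758 s.
t_prop = 500000/300000000 = 0.00166667 s; RTT = 0.00333333 s.
Cycle = t_tx + RTT = 0.00390909 s.
Throughput = L / cycle = 38000 / 0.00390909 = 9.72 Mbps.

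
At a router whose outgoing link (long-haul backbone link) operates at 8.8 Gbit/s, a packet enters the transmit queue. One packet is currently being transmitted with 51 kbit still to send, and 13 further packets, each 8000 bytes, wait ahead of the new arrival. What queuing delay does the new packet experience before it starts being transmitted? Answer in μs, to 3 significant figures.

Each queued packet: L/R = 64000/8800000000 = 7.27273 μs.
13 queued → 94.5455 μs.
Plus remaining 51000 bits of current packet: 5.79545 μs.
Queuing delay = 100 μs.

100 μs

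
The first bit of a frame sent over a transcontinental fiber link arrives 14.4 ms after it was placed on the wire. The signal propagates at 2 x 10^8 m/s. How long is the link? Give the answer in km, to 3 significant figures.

2880 km

d = s × t_prop = 200000000 × 0.0144 = 2880 km.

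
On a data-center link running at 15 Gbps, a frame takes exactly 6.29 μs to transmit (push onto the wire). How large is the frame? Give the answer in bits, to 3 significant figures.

L = R × t_tx = 15000000000 b/s × 6.29e-06 s = 94350 bits.

94400 bits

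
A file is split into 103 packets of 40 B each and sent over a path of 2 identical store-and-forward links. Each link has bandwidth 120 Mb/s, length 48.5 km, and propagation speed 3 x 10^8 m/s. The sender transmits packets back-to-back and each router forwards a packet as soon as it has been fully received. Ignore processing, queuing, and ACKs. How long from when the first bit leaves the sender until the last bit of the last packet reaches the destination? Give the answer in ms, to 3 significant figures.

0.601 ms

Per-hop transmission t_tx = L/R = 320/120000000 = 0.00266667 ms.
Per-hop propagation t_prop = 48500/300000000 = 0.161667 ms.
Pipeline fill: first packet needs 2·t_tx to clear all hops; remaining 102 packets each add one t_tx.
Total = (2+103-1)·t_tx + 2·t_prop = 104·0.00266667 + 2·0.161667 = 0.601 ms.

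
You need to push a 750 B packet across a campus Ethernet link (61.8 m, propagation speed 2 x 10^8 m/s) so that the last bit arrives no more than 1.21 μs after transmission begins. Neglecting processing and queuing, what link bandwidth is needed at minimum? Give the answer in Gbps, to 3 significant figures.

L = 6000 bits.
Propagation delay = 61.8 / 200000000 = 0.309 μs.
Transmission budget = 1.21 − 0.309 = 0.901 μs.
R ≥ L / t_tx = 6000 bits / 9.01e-07 s = 6.66 Gbps.

6.66 Gbps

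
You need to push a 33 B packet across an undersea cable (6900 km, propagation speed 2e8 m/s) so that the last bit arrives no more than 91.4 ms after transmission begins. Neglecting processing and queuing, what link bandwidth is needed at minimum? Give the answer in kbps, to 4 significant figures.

L = 264 bits.
Propagation delay = 6900000 / 200000000 = 34.5 ms.
Transmission budget = 91.4 − 34.5 = 56.9 ms.
R ≥ L / t_tx = 264 bits / 0.0569 s = 4.640 kbps.

4.640 kbps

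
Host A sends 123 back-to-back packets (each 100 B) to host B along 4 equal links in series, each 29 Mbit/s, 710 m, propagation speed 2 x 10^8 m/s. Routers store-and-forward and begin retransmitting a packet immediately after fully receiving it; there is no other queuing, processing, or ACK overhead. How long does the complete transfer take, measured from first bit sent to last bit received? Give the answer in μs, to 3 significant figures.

Per-hop transmission t_tx = L/R = 800/29000000 = 27.5862 μs.
Per-hop propagation t_prop = 710/200000000 = 3.55 μs.
Pipeline fill: first packet needs 4·t_tx to clear all hops; remaining 122 packets each add one t_tx.
Total = (4+123-1)·t_tx + 4·t_prop = 126·27.5862 + 4·3.55 = 3490 μs.

3490 μs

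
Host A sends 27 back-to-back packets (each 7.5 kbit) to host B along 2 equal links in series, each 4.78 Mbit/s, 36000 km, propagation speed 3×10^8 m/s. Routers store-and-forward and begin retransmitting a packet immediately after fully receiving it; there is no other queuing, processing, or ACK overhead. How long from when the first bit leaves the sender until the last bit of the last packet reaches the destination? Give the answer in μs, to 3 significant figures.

284000 μs

Per-hop transmission t_tx = L/R = 7500/4780000 = 1569.04 μs.
Per-hop propagation t_prop = 36000000/300000000 = 120000 μs.
Pipeline fill: first packet needs 2·t_tx to clear all hops; remaining 26 packets each add one t_tx.
Total = (2+27-1)·t_tx + 2·t_prop = 28·1569.04 + 2·120000 = 284000 μs.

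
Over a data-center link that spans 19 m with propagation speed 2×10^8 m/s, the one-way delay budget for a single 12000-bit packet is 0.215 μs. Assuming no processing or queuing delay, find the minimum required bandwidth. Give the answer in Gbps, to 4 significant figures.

100.0 Gbps

Propagation delay = 19 / 200000000 = 0.095 μs.
Transmission budget = 0.215 − 0.095 = 0.12 μs.
R ≥ L / t_tx = 12000 bits / 1.2e-07 s = 100.0 Gbps.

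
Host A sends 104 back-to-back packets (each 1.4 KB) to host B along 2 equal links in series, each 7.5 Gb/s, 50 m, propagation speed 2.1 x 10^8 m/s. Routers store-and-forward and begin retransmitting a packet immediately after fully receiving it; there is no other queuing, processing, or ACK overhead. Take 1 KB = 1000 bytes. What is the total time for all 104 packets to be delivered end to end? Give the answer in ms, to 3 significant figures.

0.157 ms

Per-hop transmission t_tx = L/R = 11200/7500000000 = 0.00149333 ms.
Per-hop propagation t_prop = 50/210000000 = 0.000238095 ms.
Pipeline fill: first packet needs 2·t_tx to clear all hops; remaining 103 packets each add one t_tx.
Total = (2+104-1)·t_tx + 2·t_prop = 105·0.00149333 + 2·0.000238095 = 0.157 ms.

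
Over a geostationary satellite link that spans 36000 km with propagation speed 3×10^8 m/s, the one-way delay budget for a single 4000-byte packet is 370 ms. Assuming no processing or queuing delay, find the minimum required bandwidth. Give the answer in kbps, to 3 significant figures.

L = 32000 bits.
Propagation delay = 36000000 / 300000000 = 120 ms.
Transmission budget = 370 − 120 = 250 ms.
R ≥ L / t_tx = 32000 bits / 0.25 s = 128 kbps.

128 kbps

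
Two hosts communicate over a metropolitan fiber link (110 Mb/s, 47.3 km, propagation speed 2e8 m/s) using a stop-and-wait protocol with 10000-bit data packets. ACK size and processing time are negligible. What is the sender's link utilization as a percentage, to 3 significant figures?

t_tx = L/R = 10000/110000000 = 9.09091e-05 s.
t_prop = 47300/200000000 = 0.0002365 s; RTT = 0.000473 s.
Cycle = t_tx + RTT = 0.000563909 s.
Utilization = t_tx / cycle = 9.09091e-05/0.000563909 = 16.1 %.

16.1 %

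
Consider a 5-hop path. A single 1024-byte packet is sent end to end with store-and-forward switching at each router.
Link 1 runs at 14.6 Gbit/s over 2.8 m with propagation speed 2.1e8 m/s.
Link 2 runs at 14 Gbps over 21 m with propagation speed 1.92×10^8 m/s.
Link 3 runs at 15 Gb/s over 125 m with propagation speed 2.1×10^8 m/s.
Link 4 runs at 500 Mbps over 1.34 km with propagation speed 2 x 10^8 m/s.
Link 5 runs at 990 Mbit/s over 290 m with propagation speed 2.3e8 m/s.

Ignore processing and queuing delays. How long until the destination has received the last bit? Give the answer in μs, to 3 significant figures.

L = 1024 × 8 = 8192 bits.
Transmission delays (L/R per hop): 0.561096, 0.585143, 0.546133, 16.384, 8.27475 μs; sum = 26.3511 μs.
Propagation delays (d/s per hop): 0.0133333, 0.109375, 0.595238, 6.7, 1.26087 μs; sum = 8.67882 μs.
End-to-end = 35.0 μs.

35.0 μs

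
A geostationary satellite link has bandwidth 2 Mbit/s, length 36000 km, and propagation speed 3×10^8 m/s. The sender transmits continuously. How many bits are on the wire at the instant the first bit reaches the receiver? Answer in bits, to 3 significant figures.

Propagation delay = 36000000 / 300000000 = 0.12 s.
BDP = R × t_prop = 2000000 × 0.12 = 240000 bits.

240000 bits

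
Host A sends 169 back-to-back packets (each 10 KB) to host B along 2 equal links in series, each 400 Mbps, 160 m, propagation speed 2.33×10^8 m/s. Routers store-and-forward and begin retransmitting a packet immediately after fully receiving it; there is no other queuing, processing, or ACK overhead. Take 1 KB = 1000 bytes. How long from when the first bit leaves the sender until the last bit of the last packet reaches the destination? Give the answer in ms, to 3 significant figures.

Per-hop transmission t_tx = L/R = 80000/400000000 = 0.2 ms.
Per-hop propagation t_prop = 160/233000000 = 0.000686695 ms.
Pipeline fill: first packet needs 2·t_tx to clear all hops; remaining 168 packets each add one t_tx.
Total = (2+169-1)·t_tx + 2·t_prop = 170·0.2 + 2·0.000686695 = 34.0 ms.

34.0 ms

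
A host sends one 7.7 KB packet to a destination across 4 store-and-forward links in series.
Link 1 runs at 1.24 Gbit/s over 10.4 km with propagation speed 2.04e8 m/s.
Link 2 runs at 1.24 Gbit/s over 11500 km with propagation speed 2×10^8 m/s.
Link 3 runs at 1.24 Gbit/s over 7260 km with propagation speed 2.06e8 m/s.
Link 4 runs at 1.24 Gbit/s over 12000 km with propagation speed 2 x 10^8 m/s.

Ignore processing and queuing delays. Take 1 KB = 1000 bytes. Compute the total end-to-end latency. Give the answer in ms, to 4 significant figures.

153.0 ms

L = 61600 bits.
Transmission delay per hop = L/R = 61600/1240000000 = 0.0496774 ms; 4 hops → 0.19871 ms.
Propagation delays (d/s per hop): 0.0509804, 57.5, 35.2427, 60 ms; sum = 152.794 ms.
End-to-end = 153.0 ms.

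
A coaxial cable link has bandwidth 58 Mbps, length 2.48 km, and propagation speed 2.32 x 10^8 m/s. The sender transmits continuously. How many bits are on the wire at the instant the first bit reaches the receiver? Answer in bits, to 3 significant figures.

Propagation delay = 2480 / 2.32e+08 = 1.06897e-05 s.
BDP = R × t_prop = 58000000 × 1.06897e-05 = 620 bits.

620 bits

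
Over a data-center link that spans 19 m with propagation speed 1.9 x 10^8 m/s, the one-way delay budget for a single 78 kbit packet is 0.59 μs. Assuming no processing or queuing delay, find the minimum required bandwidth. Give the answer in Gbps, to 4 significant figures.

159.2 Gbps

Propagation delay = 19 / 190000000 = 0.1 μs.
Transmission budget = 0.59 − 0.1 = 0.49 μs.
R ≥ L / t_tx = 78000 bits / 4.9e-07 s = 159.2 Gbps.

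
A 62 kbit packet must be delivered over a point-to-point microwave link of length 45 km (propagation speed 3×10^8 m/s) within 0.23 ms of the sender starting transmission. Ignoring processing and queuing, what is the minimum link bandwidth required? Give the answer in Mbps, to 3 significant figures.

Propagation delay = 45000 / 300000000 = 0.15 ms.
Transmission budget = 0.23 − 0.15 = 0.08 ms.
R ≥ L / t_tx = 62000 bits / 8e-05 s = 775 Mbps.

775 Mbps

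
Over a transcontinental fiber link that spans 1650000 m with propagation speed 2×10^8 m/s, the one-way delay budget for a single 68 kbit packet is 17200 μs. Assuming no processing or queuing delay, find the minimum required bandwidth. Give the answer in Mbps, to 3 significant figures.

Propagation delay = 1650000 / 200000000 = 8250 μs.
Transmission budget = 17200 − 8250 = 8950 μs.
R ≥ L / t_tx = 68000 bits / 0.00895 s = 7.60 Mbps.

7.60 Mbps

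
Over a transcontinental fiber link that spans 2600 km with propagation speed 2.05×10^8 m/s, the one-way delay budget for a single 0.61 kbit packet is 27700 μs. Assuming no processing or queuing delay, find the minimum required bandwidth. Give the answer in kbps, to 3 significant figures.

Propagation delay = 2600000 / 2.05e+08 = 12682.9 μs.
Transmission budget = 27700 − 12682.9 = 15017.1 μs.
R ≥ L / t_tx = 610 bits / 0.0150171 s = 40.6 kbps.

40.6 kbps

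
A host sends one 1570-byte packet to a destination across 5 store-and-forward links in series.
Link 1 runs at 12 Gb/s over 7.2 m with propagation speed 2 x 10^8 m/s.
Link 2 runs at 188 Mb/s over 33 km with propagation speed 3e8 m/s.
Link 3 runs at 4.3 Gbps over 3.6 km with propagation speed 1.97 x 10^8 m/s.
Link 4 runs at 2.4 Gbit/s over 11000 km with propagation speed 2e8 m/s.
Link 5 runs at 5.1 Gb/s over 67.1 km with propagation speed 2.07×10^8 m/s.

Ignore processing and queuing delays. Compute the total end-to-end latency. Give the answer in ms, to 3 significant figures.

55.5 ms

L = 1570 × 8 = 12560 bits.
Transmission delays (L/R per hop): 0.00104667, 0.0668085, 0.00292093, 0.00523333, 0.00246275 ms; sum = 0.0784722 ms.
Propagation delays (d/s per hop): 3.6e-05, 0.11, 0.0182741, 55, 0.324155 ms; sum = 55.4525 ms.
End-to-end = 55.5 ms.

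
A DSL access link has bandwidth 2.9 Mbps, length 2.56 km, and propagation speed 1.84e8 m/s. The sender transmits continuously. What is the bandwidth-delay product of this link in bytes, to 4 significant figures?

Propagation delay = 2560 / 184000000 = 1.3913e-05 s.
BDP = R × t_prop = 2900000 × 1.3913e-05 = 40.3478 bits.
In bytes: 40.3478/8 = 5.043 bytes.

5.043 bytes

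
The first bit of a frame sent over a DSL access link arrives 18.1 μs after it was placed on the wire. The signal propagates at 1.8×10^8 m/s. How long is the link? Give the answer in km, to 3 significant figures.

3.26 km

d = s × t_prop = 180000000 × 1.81e-05 = 3.26 km.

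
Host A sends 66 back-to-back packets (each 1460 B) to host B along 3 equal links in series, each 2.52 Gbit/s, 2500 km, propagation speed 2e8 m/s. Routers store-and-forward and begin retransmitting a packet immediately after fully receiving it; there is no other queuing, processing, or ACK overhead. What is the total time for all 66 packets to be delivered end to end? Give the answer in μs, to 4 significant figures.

Per-hop transmission t_tx = L/R = 11680/2520000000 = 4.63492 μs.
Per-hop propagation t_prop = 2500000/200000000 = 12500 μs.
Pipeline fill: first packet needs 3·t_tx to clear all hops; remaining 65 packets each add one t_tx.
Total = (3+66-1)·t_tx + 3·t_prop = 68·4.63492 + 3·12500 = 37820 μs.

37820 μs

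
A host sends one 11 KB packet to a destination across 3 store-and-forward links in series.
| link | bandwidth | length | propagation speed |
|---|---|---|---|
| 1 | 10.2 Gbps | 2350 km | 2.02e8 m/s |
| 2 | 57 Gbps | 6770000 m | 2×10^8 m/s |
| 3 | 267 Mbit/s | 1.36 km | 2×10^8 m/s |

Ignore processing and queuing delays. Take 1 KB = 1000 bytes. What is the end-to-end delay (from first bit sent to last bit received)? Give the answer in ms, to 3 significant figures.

L = 88000 bits.
Transmission delays (L/R per hop): 0.00862745, 0.00154386, 0.329588 ms; sum = 0.339759 ms.
Propagation delays (d/s per hop): 11.6337, 33.85, 0.0068 ms; sum = 45.4905 ms.
End-to-end = 45.8 ms.

45.8 ms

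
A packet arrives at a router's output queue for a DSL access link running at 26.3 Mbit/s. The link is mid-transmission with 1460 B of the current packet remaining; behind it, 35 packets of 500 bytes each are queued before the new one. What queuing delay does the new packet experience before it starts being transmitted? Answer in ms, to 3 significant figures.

5.77 ms

Each queued packet: L/R = 4000/26300000 = 0.152091 ms.
35 queued → 5.32319 ms.
Plus remaining 11680 bits of current packet: 0.444106 ms.
Queuing delay = 5.77 ms.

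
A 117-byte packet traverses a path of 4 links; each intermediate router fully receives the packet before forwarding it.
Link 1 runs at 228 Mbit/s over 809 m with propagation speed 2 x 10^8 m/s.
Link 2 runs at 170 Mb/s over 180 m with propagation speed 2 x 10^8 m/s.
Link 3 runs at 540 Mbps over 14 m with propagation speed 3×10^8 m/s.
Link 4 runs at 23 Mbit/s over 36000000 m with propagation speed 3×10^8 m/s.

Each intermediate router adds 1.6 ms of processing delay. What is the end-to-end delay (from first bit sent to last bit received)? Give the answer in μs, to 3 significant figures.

L = 117 × 8 = 936 bits.
Transmission delays (L/R per hop): 4.10526, 5.50588, 1.73333, 40.6957 μs; sum = 52.0401 μs.
Propagation delays (d/s per hop): 4.045, 0.9, 0.0466667, 120000 μs; sum = 120005 μs.
Processing at 3 router(s): 3 × 1.6 ms = 4800 μs.
End-to-end = 125000 μs.

125000 μs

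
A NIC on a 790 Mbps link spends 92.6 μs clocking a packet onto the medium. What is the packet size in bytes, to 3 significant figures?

9140 bytes

L = R × t_tx = 790000000 b/s × 9.26e-05 s = 73154 bits.
In bytes: 73154 / 8 = 9140 bytes.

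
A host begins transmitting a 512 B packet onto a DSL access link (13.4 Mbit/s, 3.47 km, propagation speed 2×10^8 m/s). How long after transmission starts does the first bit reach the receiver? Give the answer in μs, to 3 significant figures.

17.4 μs

First bit experiences only propagation delay: d/s = 3470/200000000 = 17.4 μs.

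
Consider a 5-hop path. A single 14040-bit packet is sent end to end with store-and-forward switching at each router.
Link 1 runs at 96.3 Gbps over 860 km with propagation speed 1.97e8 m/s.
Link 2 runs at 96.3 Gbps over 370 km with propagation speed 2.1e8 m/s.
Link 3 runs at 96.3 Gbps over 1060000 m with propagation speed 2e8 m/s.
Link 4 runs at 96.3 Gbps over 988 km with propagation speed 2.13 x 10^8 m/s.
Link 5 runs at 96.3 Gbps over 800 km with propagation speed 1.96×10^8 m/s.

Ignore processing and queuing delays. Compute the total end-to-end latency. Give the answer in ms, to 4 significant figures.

Transmission delay per hop = L/R = 14040/96300000000 = 0.000145794 ms; 5 hops → 0.000728972 ms.
Propagation delays (d/s per hop): 4.36548, 1.7619, 5.3, 4.6385, 4.08163 ms; sum = 20.1475 ms.
End-to-end = 20.15 ms.

20.15 ms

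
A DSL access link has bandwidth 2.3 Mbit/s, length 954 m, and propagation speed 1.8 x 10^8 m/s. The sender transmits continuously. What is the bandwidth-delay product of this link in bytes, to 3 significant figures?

Propagation delay = 954 / 180000000 = 5.3e-06 s.
BDP = R × t_prop = 2300000 × 5.3e-06 = 12.19 bits.
In bytes: 12.19/8 = 1.52 bytes.

1.52 bytes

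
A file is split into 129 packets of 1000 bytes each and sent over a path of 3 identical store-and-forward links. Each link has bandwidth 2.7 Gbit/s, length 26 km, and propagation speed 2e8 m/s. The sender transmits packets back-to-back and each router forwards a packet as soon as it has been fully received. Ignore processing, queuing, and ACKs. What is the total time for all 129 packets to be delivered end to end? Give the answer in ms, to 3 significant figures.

0.778 ms

Per-hop transmission t_tx = L/R = 8000/2700000000 = 0.00296296 ms.
Per-hop propagation t_prop = 26000/200000000 = 0.13 ms.
Pipeline fill: first packet needs 3·t_tx to clear all hops; remaining 128 packets each add one t_tx.
Total = (3+129-1)·t_tx + 3·t_prop = 131·0.00296296 + 3·0.13 = 0.778 ms.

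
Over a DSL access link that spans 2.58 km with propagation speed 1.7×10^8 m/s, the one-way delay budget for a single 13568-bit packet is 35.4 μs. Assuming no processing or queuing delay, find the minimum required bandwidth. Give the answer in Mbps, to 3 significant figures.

Propagation delay = 2580 / 170000000 = 15.1765 μs.
Transmission budget = 35.4 − 15.1765 = 20.2235 μs.
R ≥ L / t_tx = 13568 bits / 2.02235e-05 s = 671 Mbps.

671 Mbps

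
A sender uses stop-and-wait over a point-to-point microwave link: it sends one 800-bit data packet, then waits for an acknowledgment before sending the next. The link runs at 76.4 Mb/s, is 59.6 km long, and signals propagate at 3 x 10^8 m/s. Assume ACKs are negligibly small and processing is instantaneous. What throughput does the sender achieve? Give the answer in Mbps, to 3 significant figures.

1.96 Mbps

t_tx = L/R = 800/76400000 = 1.04712e-05 s.
t_prop = 59600/300000000 = 0.000198667 s; RTT = 0.000397333 s.
Cycle = t_tx + RTT = 0.000407805 s.
Throughput = L / cycle = 800 / 0.000407805 = 1.96 Mbps.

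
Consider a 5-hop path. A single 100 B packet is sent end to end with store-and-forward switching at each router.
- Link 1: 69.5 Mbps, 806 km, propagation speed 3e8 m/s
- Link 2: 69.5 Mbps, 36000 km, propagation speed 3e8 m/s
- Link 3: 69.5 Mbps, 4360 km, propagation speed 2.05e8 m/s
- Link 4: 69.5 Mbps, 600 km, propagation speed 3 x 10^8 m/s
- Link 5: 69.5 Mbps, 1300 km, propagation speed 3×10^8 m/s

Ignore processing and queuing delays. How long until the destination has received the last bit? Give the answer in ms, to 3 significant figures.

L = 100 × 8 = 800 bits.
Transmission delay per hop = L/R = 800/69500000 = 0.0115108 ms; 5 hops → 0.057554 ms.
Propagation delays (d/s per hop): 2.68667, 120, 21.2683, 2, 4.33333 ms; sum = 150.288 ms.
End-to-end = 150 ms.

150 ms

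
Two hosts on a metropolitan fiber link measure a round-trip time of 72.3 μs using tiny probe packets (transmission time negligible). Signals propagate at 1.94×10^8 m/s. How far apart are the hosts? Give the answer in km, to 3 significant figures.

7.01 km

One-way propagation = RTT/2 = 36.15 μs.
d = s × t = 194000000 × 3.615e-05 = 7.01 km.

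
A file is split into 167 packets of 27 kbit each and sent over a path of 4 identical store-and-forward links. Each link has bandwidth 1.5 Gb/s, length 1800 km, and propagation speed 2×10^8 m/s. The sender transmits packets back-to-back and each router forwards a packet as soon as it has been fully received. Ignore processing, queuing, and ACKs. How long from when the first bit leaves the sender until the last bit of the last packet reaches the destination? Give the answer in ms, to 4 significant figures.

Per-hop transmission t_tx = L/R = 27000/1500000000 = 0.018 ms.
Per-hop propagation t_prop = 1800000/200000000 = 9 ms.
Pipeline fill: first packet needs 4·t_tx to clear all hops; remaining 166 packets each add one t_tx.
Total = (4+167-1)·t_tx + 4·t_prop = 170·0.018 + 4·9 = 39.06 ms.

39.06 ms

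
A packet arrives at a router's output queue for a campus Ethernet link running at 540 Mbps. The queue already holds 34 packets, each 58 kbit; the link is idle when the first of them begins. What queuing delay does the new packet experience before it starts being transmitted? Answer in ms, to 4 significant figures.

Each queued packet: L/R = 58000/540000000 = 0.107407 ms.
34 queued → 3.65185 ms.
Queuing delay = 3.652 ms.

3.652 ms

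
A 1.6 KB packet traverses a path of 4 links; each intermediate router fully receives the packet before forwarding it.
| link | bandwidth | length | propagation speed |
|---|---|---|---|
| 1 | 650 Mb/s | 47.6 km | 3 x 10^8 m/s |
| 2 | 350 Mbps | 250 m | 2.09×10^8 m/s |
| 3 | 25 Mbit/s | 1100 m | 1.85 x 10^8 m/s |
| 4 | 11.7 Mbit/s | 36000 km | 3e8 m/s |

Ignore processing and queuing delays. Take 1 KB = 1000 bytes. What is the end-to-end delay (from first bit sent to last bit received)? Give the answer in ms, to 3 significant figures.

122 ms

L = 12800 bits.
Transmission delays (L/R per hop): 0.0196923, 0.0365714, 0.512, 1.09402 ms; sum = 1.66228 ms.
Propagation delays (d/s per hop): 0.158667, 0.00119617, 0.00594595, 120 ms; sum = 120.166 ms.
End-to-end = 122 ms.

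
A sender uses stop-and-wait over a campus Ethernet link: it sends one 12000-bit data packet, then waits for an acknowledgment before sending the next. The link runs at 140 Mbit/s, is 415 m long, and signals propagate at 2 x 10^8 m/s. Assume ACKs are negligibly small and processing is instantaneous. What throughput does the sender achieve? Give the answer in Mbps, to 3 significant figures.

134 Mbps

t_tx = L/R = 12000/140000000 = 8.57143e-05 s.
t_prop = 415/200000000 = 2.075e-06 s; RTT = 4.15e-06 s.
Cycle = t_tx + RTT = 8.98643e-05 s.
Throughput = L / cycle = 12000 / 8.98643e-05 = 134 Mbps.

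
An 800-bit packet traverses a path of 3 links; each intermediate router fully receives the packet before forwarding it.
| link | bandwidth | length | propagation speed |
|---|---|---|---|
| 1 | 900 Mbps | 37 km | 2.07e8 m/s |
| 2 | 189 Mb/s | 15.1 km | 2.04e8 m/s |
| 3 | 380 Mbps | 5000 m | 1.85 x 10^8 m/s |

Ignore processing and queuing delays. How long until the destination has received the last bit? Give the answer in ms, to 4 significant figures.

Transmission delays (L/R per hop): 0.000888889, 0.0042328, 0.00210526 ms; sum = 0.00722696 ms.
Propagation delays (d/s per hop): 0.178744, 0.0740196, 0.027027 ms; sum = 0.279791 ms.
End-to-end = 0.2870 ms.

0.2870 ms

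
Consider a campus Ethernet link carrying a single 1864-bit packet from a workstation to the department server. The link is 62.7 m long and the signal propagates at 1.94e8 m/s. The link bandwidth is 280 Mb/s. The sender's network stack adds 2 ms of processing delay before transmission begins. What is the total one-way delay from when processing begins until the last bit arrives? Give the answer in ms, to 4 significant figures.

Transmission delay = L/R = 1864 / 280000000 = 0.00665714 ms.
Propagation delay = d/s = 62.7 m / 194000000 m/s = 0.000323196 ms.
Plus processing delay 2 ms = 2 ms.
Total = 2.007 ms.

2.007 ms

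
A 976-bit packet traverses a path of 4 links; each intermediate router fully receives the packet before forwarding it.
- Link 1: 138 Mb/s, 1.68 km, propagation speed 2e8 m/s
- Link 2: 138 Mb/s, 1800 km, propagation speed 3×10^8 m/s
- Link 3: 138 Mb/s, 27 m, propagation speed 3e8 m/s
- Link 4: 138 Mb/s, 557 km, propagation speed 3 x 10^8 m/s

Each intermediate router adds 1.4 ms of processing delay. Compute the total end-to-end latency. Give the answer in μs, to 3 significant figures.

Transmission delay per hop = L/R = 976/138000000 = 7.07246 μs; 4 hops → 28.2899 μs.
Propagation delays (d/s per hop): 8.4, 6000, 0.09, 1856.67 μs; sum = 7865.16 μs.
Processing at 3 router(s): 3 × 1.4 ms = 4200 μs.
End-to-end = 12100 μs.

12100 μs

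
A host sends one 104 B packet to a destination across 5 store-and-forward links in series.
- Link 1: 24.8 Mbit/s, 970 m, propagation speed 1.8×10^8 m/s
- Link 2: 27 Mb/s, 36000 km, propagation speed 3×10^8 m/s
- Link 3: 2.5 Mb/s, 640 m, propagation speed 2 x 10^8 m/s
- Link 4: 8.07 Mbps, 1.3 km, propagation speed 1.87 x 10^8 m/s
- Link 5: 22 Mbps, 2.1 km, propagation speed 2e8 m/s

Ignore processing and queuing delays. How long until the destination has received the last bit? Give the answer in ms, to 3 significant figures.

121 ms

L = 104 × 8 = 832 bits.
Transmission delays (L/R per hop): 0.0335484, 0.0308148, 0.3328, 0.103098, 0.0378182 ms; sum = 0.538079 ms.
Propagation delays (d/s per hop): 0.00538889, 120, 0.0032, 0.00695187, 0.0105 ms; sum = 120.026 ms.
End-to-end = 121 ms.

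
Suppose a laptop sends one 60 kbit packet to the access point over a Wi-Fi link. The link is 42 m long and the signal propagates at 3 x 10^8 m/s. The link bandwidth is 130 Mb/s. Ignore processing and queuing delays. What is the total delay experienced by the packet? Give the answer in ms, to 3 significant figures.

L = 60000 bits.
Transmission delay = L/R = 60000 / 130000000 = 0.461538 ms.
Propagation delay = d/s = 42 m / 300000000 m/s = 0.00014 ms.
Total = 0.462 ms.

0.462 ms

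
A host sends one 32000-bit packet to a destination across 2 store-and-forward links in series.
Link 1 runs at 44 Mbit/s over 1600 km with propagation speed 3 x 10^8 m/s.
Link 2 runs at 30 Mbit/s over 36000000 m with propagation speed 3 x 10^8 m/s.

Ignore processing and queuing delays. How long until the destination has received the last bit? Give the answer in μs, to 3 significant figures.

127000 μs

Transmission delays (L/R per hop): 727.273, 1066.67 μs; sum = 1793.94 μs.
Propagation delays (d/s per hop): 5333.33, 120000 μs; sum = 125333 μs.
End-to-end = 127000 μs.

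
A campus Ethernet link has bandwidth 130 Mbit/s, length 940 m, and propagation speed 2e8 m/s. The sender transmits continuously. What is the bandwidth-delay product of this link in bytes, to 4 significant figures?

Propagation delay = 940 / 200000000 = 4.7e-06 s.
BDP = R × t_prop = 130000000 × 4.7e-06 = 611 bits.
In bytes: 611/8 = 76.38 bytes.

76.38 bytes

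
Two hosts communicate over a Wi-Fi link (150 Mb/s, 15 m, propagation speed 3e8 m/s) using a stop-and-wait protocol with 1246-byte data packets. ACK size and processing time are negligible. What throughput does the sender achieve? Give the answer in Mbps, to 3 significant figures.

150 Mbps

t_tx = L/R = 9968/150000000 = 6.64533e-05 s.
t_prop = 15/300000000 = 5e-08 s; RTT = 1e-07 s.
Cycle = t_tx + RTT = 6.65533e-05 s.
Throughput = L / cycle = 9968 / 6.65533e-05 = 150 Mbps.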